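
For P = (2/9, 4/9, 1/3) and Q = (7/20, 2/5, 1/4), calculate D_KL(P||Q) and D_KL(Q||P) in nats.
D_KL(P||Q) = 0.0418, D_KL(Q||P) = 0.0449

KL divergence is not symmetric: D_KL(P||Q) ≠ D_KL(Q||P) in general.

D_KL(P||Q) = 0.0418 nats
D_KL(Q||P) = 0.0449 nats

No, they are not equal!

This asymmetry is why KL divergence is not a true distance metric.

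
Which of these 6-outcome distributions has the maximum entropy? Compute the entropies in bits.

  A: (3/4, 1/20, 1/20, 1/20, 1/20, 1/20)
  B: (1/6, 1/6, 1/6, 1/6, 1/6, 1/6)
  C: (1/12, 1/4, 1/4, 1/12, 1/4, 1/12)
B

For a discrete distribution over n outcomes, entropy is maximized by the uniform distribution.

Computing entropies:
H(A) = 1.3918 bits
H(B) = 2.5850 bits
H(C) = 2.3962 bits

The uniform distribution (where all probabilities equal 1/6) achieves the maximum entropy of log_2(6) = 2.5850 bits.

Distribution B has the highest entropy.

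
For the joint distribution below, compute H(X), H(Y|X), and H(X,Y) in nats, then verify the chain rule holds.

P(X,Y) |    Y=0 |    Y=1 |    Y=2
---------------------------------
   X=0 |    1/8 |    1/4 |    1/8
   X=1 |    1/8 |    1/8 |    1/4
H(X,Y) = 1.7329, H(X) = 0.6931, H(Y|X) = 1.0397 (all in nats)

Chain rule: H(X,Y) = H(X) + H(Y|X)

Left side — joint entropy directly:
H(X,Y) = -Σ p(x,y) log p(x,y) = 1.7329 nats

Right side — compute H(Y|X) from the conditional distributions:
P(X) = (1/2, 1/2), so H(X) = 0.6931 nats
H(Y|X) = Σ_x P(X=x) · H(Y|X=x):
  P(Y|X=0) = (1/4, 1/2, 1/4), H(Y|X=0) = 1.0397, weight P(X=0) = 1/2
  P(Y|X=1) = (1/4, 1/4, 1/2), H(Y|X=1) = 1.0397, weight P(X=1) = 1/2
H(Y|X) = 1.0397 nats

H(X) + H(Y|X) = 0.6931 + 1.0397 = 1.7329 nats

Both sides equal 1.7329 nats. ✓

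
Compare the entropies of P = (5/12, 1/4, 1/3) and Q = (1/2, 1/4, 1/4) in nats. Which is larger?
P

Computing entropies in nats:
H(P) = 1.0776
H(Q) = 1.0397

Distribution P has higher entropy.

Intuition: The distribution closer to uniform (more spread out) has higher entropy.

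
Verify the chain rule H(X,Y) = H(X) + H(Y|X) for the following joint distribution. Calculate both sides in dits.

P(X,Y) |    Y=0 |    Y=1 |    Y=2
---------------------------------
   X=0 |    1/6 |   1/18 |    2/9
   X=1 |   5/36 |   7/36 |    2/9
H(X,Y) = 0.7471, H(X) = 0.2983, H(Y|X) = 0.4488 (all in dits)

Chain rule: H(X,Y) = H(X) + H(Y|X)

Left side — joint entropy directly:
H(X,Y) = -Σ p(x,y) log p(x,y) = 0.7471 dits

Right side — compute H(Y|X) from the conditional distributions:
P(X) = (4/9, 5/9), so H(X) = 0.2983 dits
H(Y|X) = Σ_x P(X=x) · H(Y|X=x):
  P(Y|X=0) = (3/8, 1/8, 1/2), H(Y|X=0) = 0.4231, weight P(X=0) = 4/9
  P(Y|X=1) = (1/4, 7/20, 2/5), H(Y|X=1) = 0.4693, weight P(X=1) = 5/9
H(Y|X) = 0.4488 dits

H(X) + H(Y|X) = 0.2983 + 0.4488 = 0.7471 dits

Both sides equal 0.7471 dits. ✓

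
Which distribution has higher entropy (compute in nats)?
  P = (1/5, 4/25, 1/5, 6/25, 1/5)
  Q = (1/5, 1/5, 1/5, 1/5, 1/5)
Q

Computing entropies in nats:
H(P) = 1.6014
H(Q) = 1.6094

Distribution Q has higher entropy.

Intuition: The distribution closer to uniform (more spread out) has higher entropy.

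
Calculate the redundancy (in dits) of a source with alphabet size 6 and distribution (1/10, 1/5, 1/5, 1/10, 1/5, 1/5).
0.0190 dits

Redundancy measures how far a source is from maximum entropy:
R = H_max - H(X)

Maximum entropy for 6 symbols: H_max = log_10(6) = 0.7782 dits
Actual entropy: H(X) = 0.7592 dits
Redundancy: R = 0.7782 - 0.7592 = 0.0190 dits

This redundancy represents potential for compression: the source could be compressed by 0.0190 dits per symbol.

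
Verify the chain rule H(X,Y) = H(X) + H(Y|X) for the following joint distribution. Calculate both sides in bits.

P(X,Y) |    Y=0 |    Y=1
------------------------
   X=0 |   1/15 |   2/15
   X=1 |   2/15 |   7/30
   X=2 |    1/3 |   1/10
H(X,Y) = 2.3860, H(X) = 1.5179, H(Y|X) = 0.8681 (all in bits)

Chain rule: H(X,Y) = H(X) + H(Y|X)

Left side — joint entropy directly:
H(X,Y) = -Σ p(x,y) log p(x,y) = 2.3860 bits

Right side — compute H(Y|X) from the conditional distributions:
P(X) = (1/5, 11/30, 13/30), so H(X) = 1.5179 bits
H(Y|X) = Σ_x P(X=x) · H(Y|X=x):
  P(Y|X=0) = (1/3, 2/3), H(Y|X=0) = 0.9183, weight P(X=0) = 1/5
  P(Y|X=1) = (4/11, 7/11), H(Y|X=1) = 0.9457, weight P(X=1) = 11/30
  P(Y|X=2) = (10/13, 3/13), H(Y|X=2) = 0.7793, weight P(X=2) = 13/30
H(Y|X) = 0.8681 bits

H(X) + H(Y|X) = 1.5179 + 0.8681 = 2.3860 bits

Both sides equal 2.3860 bits. ✓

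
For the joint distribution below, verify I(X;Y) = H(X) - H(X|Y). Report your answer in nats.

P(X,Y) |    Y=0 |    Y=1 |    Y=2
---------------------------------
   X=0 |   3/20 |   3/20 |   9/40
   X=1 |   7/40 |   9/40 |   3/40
I(X;Y) = 0.0465 nats

Mutual information has multiple equivalent forms:
- I(X;Y) = H(X) - H(X|Y)
- I(X;Y) = H(Y) - H(Y|X)
- I(X;Y) = H(X) + H(Y) - H(X,Y)

Computing all quantities:
H(X) = 0.6919, H(Y) = 1.0943, H(X,Y) = 1.7397
H(X|Y) = 0.6454, H(Y|X) = 1.0478

Verification:
H(X) - H(X|Y) = 0.6919 - 0.6454 = 0.0465
H(Y) - H(Y|X) = 1.0943 - 1.0478 = 0.0465
H(X) + H(Y) - H(X,Y) = 0.6919 + 1.0943 - 1.7397 = 0.0465

All forms give I(X;Y) = 0.0465 nats. ✓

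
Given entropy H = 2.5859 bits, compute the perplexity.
6.0039

Perplexity is 2^H (or exp(H) for natural log).

H = 2.5859 bits
Perplexity = 2^2.5859 = 6.0039

Interpretation: The model's uncertainty is equivalent to choosing uniformly among 6.0 options.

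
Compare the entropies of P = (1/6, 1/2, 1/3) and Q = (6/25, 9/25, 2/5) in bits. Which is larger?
Q

Computing entropies in bits:
H(P) = 1.4591
H(Q) = 1.5535

Distribution Q has higher entropy.

Intuition: The distribution closer to uniform (more spread out) has higher entropy.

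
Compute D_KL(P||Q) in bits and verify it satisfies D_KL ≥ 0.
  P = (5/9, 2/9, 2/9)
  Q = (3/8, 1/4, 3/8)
0.1095 bits

KL divergence satisfies the Gibbs inequality: D_KL(P||Q) ≥ 0 for all distributions P, Q.

D_KL(P||Q) = Σ p(x) log(p(x)/q(x))
Term by term:
  x=0: 5/9 × log_2[(5/9)/(3/8)] = 0.3150
  x=1: 2/9 × log_2[(2/9)/(1/4)] = -0.0378
  x=2: 2/9 × log_2[(2/9)/(3/8)] = -0.1678
D_KL(P||Q) = 0.1095 bits

D_KL(P||Q) = 0.1095 ≥ 0 ✓

This non-negativity is a fundamental property: relative entropy cannot be negative because it measures how different Q is from P.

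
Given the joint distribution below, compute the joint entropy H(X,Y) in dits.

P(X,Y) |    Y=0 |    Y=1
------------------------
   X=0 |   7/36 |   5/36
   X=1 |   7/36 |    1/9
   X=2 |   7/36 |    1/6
0.7697 dits

Joint entropy is H(X,Y) = -Σ_{x,y} p(x,y) log p(x,y).

Summing over all non-zero entries:
H(X,Y) = -[7/36·log_10(7/36) + 5/36·log_10(5/36) + 7/36·log_10(7/36) + 1/9·log_10(1/9) + 7/36·log_10(7/36) + 1/6·log_10(1/6)]
H(X,Y) = 0.7697 dits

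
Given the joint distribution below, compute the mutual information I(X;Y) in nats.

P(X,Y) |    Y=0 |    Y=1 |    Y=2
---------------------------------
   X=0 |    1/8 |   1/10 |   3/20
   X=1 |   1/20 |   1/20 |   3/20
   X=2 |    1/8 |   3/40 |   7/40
0.0145 nats

Mutual information: I(X;Y) = H(X) + H(Y) - H(X,Y)

Marginals:
P(X) = (3/8, 1/4, 3/8), H(X) = 1.0822 nats
P(Y) = (3/10, 9/40, 19/40), H(Y) = 1.0504 nats

Joint entropy: H(X,Y) = 2.1181 nats

I(X;Y) = 1.0822 + 1.0504 - 2.1181 = 0.0145 nats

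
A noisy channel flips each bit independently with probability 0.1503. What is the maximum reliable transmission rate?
0.3894 bits

For a binary symmetric channel (BSC) with error probability p:
Capacity C = 1 - H(p) bits per symbol

where H(p) = -p log₂(p) - (1-p) log₂(1-p) is the binary entropy function.

H(0.1503) = 0.6106 bits
C = 1 - 0.6106 = 0.3894 bits per symbol

This means we can reliably transmit up to 0.3894 bits of information per channel use.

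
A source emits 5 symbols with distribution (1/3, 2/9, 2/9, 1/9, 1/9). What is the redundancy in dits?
0.0376 dits

Redundancy measures how far a source is from maximum entropy:
R = H_max - H(X)

Maximum entropy for 5 symbols: H_max = log_10(5) = 0.6990 dits
Actual entropy: H(X) = 0.6614 dits
Redundancy: R = 0.6990 - 0.6614 = 0.0376 dits

This redundancy represents potential for compression: the source could be compressed by 0.0376 dits per symbol.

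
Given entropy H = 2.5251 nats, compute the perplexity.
12.4921

Perplexity is e^H (or exp(H) for natural log).

H = 2.5251 nats
Perplexity = e^2.5251 = 12.4921

Interpretation: The model's uncertainty is equivalent to choosing uniformly among 12.5 options.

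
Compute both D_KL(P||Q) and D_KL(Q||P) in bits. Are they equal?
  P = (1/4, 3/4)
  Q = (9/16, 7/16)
D_KL(P||Q) = 0.2907, D_KL(Q||P) = 0.3179

KL divergence is not symmetric: D_KL(P||Q) ≠ D_KL(Q||P) in general.

D_KL(P||Q) = 0.2907 bits
D_KL(Q||P) = 0.3179 bits

No, they are not equal!

This asymmetry is why KL divergence is not a true distance metric.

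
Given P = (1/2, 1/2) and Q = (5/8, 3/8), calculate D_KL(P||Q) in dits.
0.0140 dits

KL divergence: D_KL(P||Q) = Σ p(x) log(p(x)/q(x))

Computing term by term:
  x=0: 1/2 × log_10[(1/2)/(5/8)] = 1/2 × -0.0969 = -0.0485
  x=1: 1/2 × log_10[(1/2)/(3/8)] = 1/2 × 0.1249 = 0.0625

D_KL(P||Q) = 0.0140 dits

Note: KL divergence is always non-negative and equals 0 iff P = Q.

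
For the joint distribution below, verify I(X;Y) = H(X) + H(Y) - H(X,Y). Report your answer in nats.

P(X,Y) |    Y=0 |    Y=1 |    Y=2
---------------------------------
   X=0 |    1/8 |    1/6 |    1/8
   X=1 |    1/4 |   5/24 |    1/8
I(X;Y) = 0.0096 nats

Mutual information has multiple equivalent forms:
- I(X;Y) = H(X) - H(X|Y)
- I(X;Y) = H(Y) - H(Y|X)
- I(X;Y) = H(X) + H(Y) - H(X,Y)

Computing all quantities:
H(X) = 0.6792, H(Y) = 1.0822, H(X,Y) = 1.7518
H(X|Y) = 0.6696, H(Y|X) = 1.0726

Verification:
H(X) - H(X|Y) = 0.6792 - 0.6696 = 0.0096
H(Y) - H(Y|X) = 1.0822 - 1.0726 = 0.0096
H(X) + H(Y) - H(X,Y) = 0.6792 + 1.0822 - 1.7518 = 0.0096

All forms give I(X;Y) = 0.0096 nats. ✓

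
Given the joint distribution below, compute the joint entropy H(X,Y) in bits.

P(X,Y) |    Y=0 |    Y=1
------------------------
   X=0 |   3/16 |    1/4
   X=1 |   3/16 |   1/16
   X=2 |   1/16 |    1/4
2.4056 bits

Joint entropy is H(X,Y) = -Σ_{x,y} p(x,y) log p(x,y).

Summing over all non-zero entries:
H(X,Y) = -[3/16·log_2(3/16) + 1/4·log_2(1/4) + 3/16·log_2(3/16) + 1/16·log_2(1/16) + 1/16·log_2(1/16) + 1/4·log_2(1/4)]
H(X,Y) = 2.4056 bits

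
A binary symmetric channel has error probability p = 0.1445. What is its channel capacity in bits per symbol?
0.4041 bits

For a binary symmetric channel (BSC) with error probability p:
Capacity C = 1 - H(p) bits per symbol

where H(p) = -p log₂(p) - (1-p) log₂(1-p) is the binary entropy function.

H(0.1445) = 0.5959 bits
C = 1 - 0.5959 = 0.4041 bits per symbol

This means we can reliably transmit up to 0.4041 bits of information per channel use.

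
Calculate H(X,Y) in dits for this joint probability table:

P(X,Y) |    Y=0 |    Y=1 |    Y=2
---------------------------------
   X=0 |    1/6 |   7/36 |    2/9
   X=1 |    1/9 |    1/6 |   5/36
0.7679 dits

Joint entropy is H(X,Y) = -Σ_{x,y} p(x,y) log p(x,y).

Summing over all non-zero entries:
H(X,Y) = -[1/6·log_10(1/6) + 7/36·log_10(7/36) + 2/9·log_10(2/9) + 1/9·log_10(1/9) + 1/6·log_10(1/6) + 5/36·log_10(5/36)]
H(X,Y) = 0.7679 dits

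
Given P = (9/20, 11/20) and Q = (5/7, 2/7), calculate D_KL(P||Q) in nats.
0.1523 nats

KL divergence: D_KL(P||Q) = Σ p(x) log(p(x)/q(x))

Computing term by term:
  x=0: 9/20 × log_e[(9/20)/(5/7)] = 9/20 × -0.4620 = -0.2079
  x=1: 11/20 × log_e[(11/20)/(2/7)] = 11/20 × 0.6549 = 0.3602

D_KL(P||Q) = 0.1523 nats

Note: KL divergence is always non-negative and equals 0 iff P = Q.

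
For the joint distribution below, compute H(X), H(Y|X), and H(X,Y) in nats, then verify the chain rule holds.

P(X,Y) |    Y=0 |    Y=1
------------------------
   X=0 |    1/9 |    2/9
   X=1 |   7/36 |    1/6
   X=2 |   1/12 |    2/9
H(X,Y) = 1.7367, H(X) = 1.0963, H(Y|X) = 0.6404 (all in nats)

Chain rule: H(X,Y) = H(X) + H(Y|X)

Left side — joint entropy directly:
H(X,Y) = -Σ p(x,y) log p(x,y) = 1.7367 nats

Right side — compute H(Y|X) from the conditional distributions:
P(X) = (1/3, 13/36, 11/36), so H(X) = 1.0963 nats
H(Y|X) = Σ_x P(X=x) · H(Y|X=x):
  P(Y|X=0) = (1/3, 2/3), H(Y|X=0) = 0.6365, weight P(X=0) = 1/3
  P(Y|X=1) = (7/13, 6/13), H(Y|X=1) = 0.6902, weight P(X=1) = 13/36
  P(Y|X=2) = (3/11, 8/11), H(Y|X=2) = 0.5860, weight P(X=2) = 11/36
H(Y|X) = 0.6404 nats

H(X) + H(Y|X) = 1.0963 + 0.6404 = 1.7367 nats

Both sides equal 1.7367 nats. ✓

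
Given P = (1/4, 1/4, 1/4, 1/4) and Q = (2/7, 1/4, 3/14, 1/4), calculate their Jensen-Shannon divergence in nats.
0.0013 nats

Jensen-Shannon divergence is:
JSD(P||Q) = 0.5 × D_KL(P||M) + 0.5 × D_KL(Q||M)
where M = 0.5 × (P + Q) is the mixture distribution.

M = 0.5 × (1/4, 1/4, 1/4, 1/4) + 0.5 × (2/7, 1/4, 3/14, 1/4) = (0.267857, 1/4, 0.232143, 1/4)

D_KL(P||M) = 0.0013 nats
D_KL(Q||M) = 0.0013 nats

JSD(P||Q) = 0.5 × 0.0013 + 0.5 × 0.0013 = 0.0013 nats

Unlike KL divergence, JSD is symmetric and bounded: 0 ≤ JSD ≤ log(2).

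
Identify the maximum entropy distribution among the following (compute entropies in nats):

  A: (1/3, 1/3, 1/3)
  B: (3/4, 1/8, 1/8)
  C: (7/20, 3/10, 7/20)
A

For a discrete distribution over n outcomes, entropy is maximized by the uniform distribution.

Computing entropies:
H(A) = 1.0986 nats
H(B) = 0.7356 nats
H(C) = 1.0961 nats

The uniform distribution (where all probabilities equal 1/3) achieves the maximum entropy of log_e(3) = 1.0986 nats.

Distribution A has the highest entropy.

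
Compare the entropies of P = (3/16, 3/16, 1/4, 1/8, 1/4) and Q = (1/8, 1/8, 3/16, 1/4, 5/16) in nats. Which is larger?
P

Computing entropies in nats:
H(P) = 1.5808
H(Q) = 1.5438

Distribution P has higher entropy.

Intuition: The distribution closer to uniform (more spread out) has higher entropy.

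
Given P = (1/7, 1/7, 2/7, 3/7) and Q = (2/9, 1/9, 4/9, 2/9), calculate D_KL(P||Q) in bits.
0.1847 bits

KL divergence: D_KL(P||Q) = Σ p(x) log(p(x)/q(x))

Computing term by term:
  x=0: 1/7 × log_2[(1/7)/(2/9)] = 1/7 × -0.6374 = -0.0911
  x=1: 1/7 × log_2[(1/7)/(1/9)] = 1/7 × 0.3626 = 0.0518
  x=2: 2/7 × log_2[(2/7)/(4/9)] = 2/7 × -0.6374 = -0.1821
  x=3: 3/7 × log_2[(3/7)/(2/9)] = 3/7 × 0.9475 = 0.4061

D_KL(P||Q) = 0.1847 bits

Note: KL divergence is always non-negative and equals 0 iff P = Q.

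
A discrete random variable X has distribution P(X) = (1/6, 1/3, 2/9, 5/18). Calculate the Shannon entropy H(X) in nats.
1.3549 nats

Shannon entropy is H(X) = -Σ p(x) log p(x).

For P = (1/6, 1/3, 2/9, 5/18):
H = -1/6 × log_e(1/6) -1/3 × log_e(1/3) -2/9 × log_e(2/9) -5/18 × log_e(5/18)
H = 1.3549 nats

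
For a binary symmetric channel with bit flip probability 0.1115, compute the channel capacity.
0.4956 bits

For a binary symmetric channel (BSC) with error probability p:
Capacity C = 1 - H(p) bits per symbol

where H(p) = -p log₂(p) - (1-p) log₂(1-p) is the binary entropy function.

H(0.1115) = 0.5044 bits
C = 1 - 0.5044 = 0.4956 bits per symbol

This means we can reliably transmit up to 0.4956 bits of information per channel use.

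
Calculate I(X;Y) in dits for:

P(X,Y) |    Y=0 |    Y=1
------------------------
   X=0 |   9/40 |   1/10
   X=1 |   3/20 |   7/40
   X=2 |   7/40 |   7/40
0.0090 dits

Mutual information: I(X;Y) = H(X) + H(Y) - H(X,Y)

Marginals:
P(X) = (13/40, 13/40, 7/20), H(X) = 0.4769 dits
P(Y) = (11/20, 9/20), H(Y) = 0.2989 dits

Joint entropy: H(X,Y) = 0.7668 dits

I(X;Y) = 0.4769 + 0.2989 - 0.7668 = 0.0090 dits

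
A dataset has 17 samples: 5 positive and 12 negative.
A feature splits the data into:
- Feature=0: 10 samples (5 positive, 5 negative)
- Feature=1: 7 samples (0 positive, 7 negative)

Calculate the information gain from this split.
0.2857 bits

Information Gain = H(Y) - H(Y|Feature)

Before split:
P(positive) = 5/17 = 0.2941
H(Y) = 0.8740 bits

After split:
Feature=0: H = 1.0000 bits (weight = 10/17)
Feature=1: H = 0.0000 bits (weight = 7/17)
H(Y|Feature) = (10/17)×1.0000 + (7/17)×0.0000 = 0.5882 bits

Information Gain = 0.8740 - 0.5882 = 0.2857 bits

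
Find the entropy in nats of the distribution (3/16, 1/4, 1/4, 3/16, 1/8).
1.5808 nats

Shannon entropy is H(X) = -Σ p(x) log p(x).

For P = (3/16, 1/4, 1/4, 3/16, 1/8):
H = -3/16 × log_e(3/16) -1/4 × log_e(1/4) -1/4 × log_e(1/4) -3/16 × log_e(3/16) -1/8 × log_e(1/8)
H = 1.5808 nats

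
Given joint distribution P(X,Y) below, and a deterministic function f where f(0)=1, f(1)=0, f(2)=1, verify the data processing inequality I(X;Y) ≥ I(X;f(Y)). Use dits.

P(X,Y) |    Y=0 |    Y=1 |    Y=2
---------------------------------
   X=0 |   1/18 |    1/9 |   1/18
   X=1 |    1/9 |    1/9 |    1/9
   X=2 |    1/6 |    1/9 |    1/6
I(X;Y) = 0.0089, I(X;f(Y)) = 0.0089, inequality holds: 0.0089 ≥ 0.0089

Data Processing Inequality: For any Markov chain X → Y → Z, we have I(X;Y) ≥ I(X;Z).

Here Z = f(Y) is a deterministic function of Y, forming X → Y → Z.

Original I(X;Y) = 0.0089 dits

After applying f:
P(X,Z) where Z=f(Y):
- P(X,Z=0) = P(X,Y=1)
- P(X,Z=1) = P(X,Y=0) + P(X,Y=2)

I(X;Z) = I(X;f(Y)) = 0.0089 dits

Verification: 0.0089 ≥ 0.0089 ✓

Information cannot be created by processing; the function f can only lose information about X.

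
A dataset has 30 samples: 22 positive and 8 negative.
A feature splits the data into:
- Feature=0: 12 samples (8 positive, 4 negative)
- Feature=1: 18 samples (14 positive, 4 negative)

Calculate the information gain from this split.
0.0108 bits

Information Gain = H(Y) - H(Y|Feature)

Before split:
P(positive) = 22/30 = 0.7333
H(Y) = 0.8366 bits

After split:
Feature=0: H = 0.9183 bits (weight = 12/30)
Feature=1: H = 0.7642 bits (weight = 18/30)
H(Y|Feature) = (12/30)×0.9183 + (18/30)×0.7642 = 0.8258 bits

Information Gain = 0.8366 - 0.8258 = 0.0108 bits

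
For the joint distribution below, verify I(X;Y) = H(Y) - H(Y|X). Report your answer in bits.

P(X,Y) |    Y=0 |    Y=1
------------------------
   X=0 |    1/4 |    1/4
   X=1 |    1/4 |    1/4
I(X;Y) = 0.0000 bits

Mutual information has multiple equivalent forms:
- I(X;Y) = H(X) - H(X|Y)
- I(X;Y) = H(Y) - H(Y|X)
- I(X;Y) = H(X) + H(Y) - H(X,Y)

Computing all quantities:
H(X) = 1.0000, H(Y) = 1.0000, H(X,Y) = 2.0000
H(X|Y) = 1.0000, H(Y|X) = 1.0000

Verification:
H(X) - H(X|Y) = 1.0000 - 1.0000 = 0.0000
H(Y) - H(Y|X) = 1.0000 - 1.0000 = 0.0000
H(X) + H(Y) - H(X,Y) = 1.0000 + 1.0000 - 2.0000 = 0.0000

All forms give I(X;Y) = 0.0000 bits. ✓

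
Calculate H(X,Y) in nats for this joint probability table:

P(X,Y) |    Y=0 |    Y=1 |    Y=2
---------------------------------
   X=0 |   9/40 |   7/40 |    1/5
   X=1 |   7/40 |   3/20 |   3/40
1.7464 nats

Joint entropy is H(X,Y) = -Σ_{x,y} p(x,y) log p(x,y).

Summing over all non-zero entries:
H(X,Y) = -[9/40·log_e(9/40) + 7/40·log_e(7/40) + 1/5·log_e(1/5) + 7/40·log_e(7/40) + 3/20·log_e(3/20) + 3/40·log_e(3/40)]
H(X,Y) = 1.7464 nats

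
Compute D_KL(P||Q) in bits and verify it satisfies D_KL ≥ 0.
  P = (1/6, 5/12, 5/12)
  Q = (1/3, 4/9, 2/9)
0.1724 bits

KL divergence satisfies the Gibbs inequality: D_KL(P||Q) ≥ 0 for all distributions P, Q.

D_KL(P||Q) = Σ p(x) log(p(x)/q(x))
Term by term:
  x=0: 1/6 × log_2[(1/6)/(1/3)] = -0.1667
  x=1: 5/12 × log_2[(5/12)/(4/9)] = -0.0388
  x=2: 5/12 × log_2[(5/12)/(2/9)] = 0.3779
D_KL(P||Q) = 0.1724 bits

D_KL(P||Q) = 0.1724 ≥ 0 ✓

This non-negativity is a fundamental property: relative entropy cannot be negative because it measures how different Q is from P.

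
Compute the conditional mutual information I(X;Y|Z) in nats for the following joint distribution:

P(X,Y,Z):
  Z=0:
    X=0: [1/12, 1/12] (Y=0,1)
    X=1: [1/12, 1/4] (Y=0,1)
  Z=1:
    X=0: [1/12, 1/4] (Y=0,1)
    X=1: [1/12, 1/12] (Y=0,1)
0.0306 nats

Conditional mutual information: I(X;Y|Z) = H(X|Z) + H(Y|Z) - H(X,Y|Z)

H(Z) = 0.6931
H(X,Z) = 1.3297 → H(X|Z) = 0.6365
H(Y,Z) = 1.3297 → H(Y|Z) = 0.6365
H(X,Y,Z) = 1.9356 → H(X,Y|Z) = 1.2425

I(X;Y|Z) = 0.6365 + 0.6365 - 1.2425 = 0.0306 nats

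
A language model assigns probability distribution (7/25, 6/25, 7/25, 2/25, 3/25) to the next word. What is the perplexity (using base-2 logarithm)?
4.5352

Perplexity is 2^H (or exp(H) for natural log).

First, H = -Σ p log p = 2.1812 bits
Perplexity = 2^2.1812 = 4.5352

Interpretation: The model's uncertainty is equivalent to choosing uniformly among 4.5 options.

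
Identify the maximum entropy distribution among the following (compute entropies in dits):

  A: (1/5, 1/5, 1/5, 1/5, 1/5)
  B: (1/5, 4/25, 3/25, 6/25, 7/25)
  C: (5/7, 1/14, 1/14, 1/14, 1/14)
A

For a discrete distribution over n outcomes, entropy is maximized by the uniform distribution.

Computing entropies:
H(A) = 0.6990 dits
H(B) = 0.6812 dits
H(C) = 0.4318 dits

The uniform distribution (where all probabilities equal 1/5) achieves the maximum entropy of log_10(5) = 0.6990 dits.

Distribution A has the highest entropy.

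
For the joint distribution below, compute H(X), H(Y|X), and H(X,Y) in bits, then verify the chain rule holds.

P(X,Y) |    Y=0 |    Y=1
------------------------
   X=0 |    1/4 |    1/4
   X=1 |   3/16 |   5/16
H(X,Y) = 1.9772, H(X) = 1.0000, H(Y|X) = 0.9772 (all in bits)

Chain rule: H(X,Y) = H(X) + H(Y|X)

Left side — joint entropy directly:
H(X,Y) = -Σ p(x,y) log p(x,y) = 1.9772 bits

Right side — compute H(Y|X) from the conditional distributions:
P(X) = (1/2, 1/2), so H(X) = 1.0000 bits
H(Y|X) = Σ_x P(X=x) · H(Y|X=x):
  P(Y|X=0) = (1/2, 1/2), H(Y|X=0) = 1.0000, weight P(X=0) = 1/2
  P(Y|X=1) = (3/8, 5/8), H(Y|X=1) = 0.9544, weight P(X=1) = 1/2
H(Y|X) = 0.9772 bits

H(X) + H(Y|X) = 1.0000 + 0.9772 = 1.9772 bits

Both sides equal 1.9772 bits. ✓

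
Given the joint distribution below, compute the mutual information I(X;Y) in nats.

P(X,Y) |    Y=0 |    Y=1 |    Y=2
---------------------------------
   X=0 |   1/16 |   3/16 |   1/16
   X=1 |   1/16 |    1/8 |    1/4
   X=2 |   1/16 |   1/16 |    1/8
0.0683 nats

Mutual information: I(X;Y) = H(X) + H(Y) - H(X,Y)

Marginals:
P(X) = (5/16, 7/16, 1/4), H(X) = 1.0717 nats
P(Y) = (3/16, 3/8, 7/16), H(Y) = 1.0434 nats

Joint entropy: H(X,Y) = 2.0467 nats

I(X;Y) = 1.0717 + 1.0434 - 2.0467 = 0.0683 nats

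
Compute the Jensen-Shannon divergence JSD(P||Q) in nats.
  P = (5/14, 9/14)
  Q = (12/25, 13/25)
0.0078 nats

Jensen-Shannon divergence is:
JSD(P||Q) = 0.5 × D_KL(P||M) + 0.5 × D_KL(Q||M)
where M = 0.5 × (P + Q) is the mixture distribution.

M = 0.5 × (5/14, 9/14) + 0.5 × (12/25, 13/25) = (0.418571, 0.581429)

D_KL(P||M) = 0.0079 nats
D_KL(Q||M) = 0.0077 nats

JSD(P||Q) = 0.5 × 0.0079 + 0.5 × 0.0077 = 0.0078 nats

Unlike KL divergence, JSD is symmetric and bounded: 0 ≤ JSD ≤ log(2).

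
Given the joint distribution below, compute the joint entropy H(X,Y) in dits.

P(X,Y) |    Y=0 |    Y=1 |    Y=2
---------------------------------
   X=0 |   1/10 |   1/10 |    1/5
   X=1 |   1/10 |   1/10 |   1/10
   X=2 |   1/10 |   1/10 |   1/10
0.9398 dits

Joint entropy is H(X,Y) = -Σ_{x,y} p(x,y) log p(x,y).

Summing over all non-zero entries:
H(X,Y) = -[1/10·log_10(1/10) + 1/10·log_10(1/10) + 1/5·log_10(1/5) + 1/10·log_10(1/10) + 1/10·log_10(1/10) + 1/10·log_10(1/10) + 1/10·log_10(1/10) + 1/10·log_10(1/10) + 1/10·log_10(1/10)]
H(X,Y) = 0.9398 dits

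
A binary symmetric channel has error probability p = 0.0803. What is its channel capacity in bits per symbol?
0.5968 bits

For a binary symmetric channel (BSC) with error probability p:
Capacity C = 1 - H(p) bits per symbol

where H(p) = -p log₂(p) - (1-p) log₂(1-p) is the binary entropy function.

H(0.0803) = 0.4032 bits
C = 1 - 0.4032 = 0.5968 bits per symbol

This means we can reliably transmit up to 0.5968 bits of information per channel use.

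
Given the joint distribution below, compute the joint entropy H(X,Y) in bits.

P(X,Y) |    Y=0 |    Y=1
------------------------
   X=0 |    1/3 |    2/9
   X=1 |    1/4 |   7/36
1.9699 bits

Joint entropy is H(X,Y) = -Σ_{x,y} p(x,y) log p(x,y).

Summing over all non-zero entries:
H(X,Y) = -[1/3·log_2(1/3) + 2/9·log_2(2/9) + 1/4·log_2(1/4) + 7/36·log_2(7/36)]
H(X,Y) = 1.9699 bits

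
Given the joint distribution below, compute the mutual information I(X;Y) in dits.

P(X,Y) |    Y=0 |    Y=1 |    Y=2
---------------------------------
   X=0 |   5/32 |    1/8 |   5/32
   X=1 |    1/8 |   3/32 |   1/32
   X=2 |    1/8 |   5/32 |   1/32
0.0215 dits

Mutual information: I(X;Y) = H(X) + H(Y) - H(X,Y)

Marginals:
P(X) = (7/16, 1/4, 5/16), H(X) = 0.4654 dits
P(Y) = (13/32, 3/8, 7/32), H(Y) = 0.4631 dits

Joint entropy: H(X,Y) = 0.9070 dits

I(X;Y) = 0.4654 + 0.4631 - 0.9070 = 0.0215 dits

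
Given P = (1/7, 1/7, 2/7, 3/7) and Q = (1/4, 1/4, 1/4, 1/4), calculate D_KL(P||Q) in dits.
0.0475 dits

KL divergence: D_KL(P||Q) = Σ p(x) log(p(x)/q(x))

Computing term by term:
  x=0: 1/7 × log_10[(1/7)/(1/4)] = 1/7 × -0.2430 = -0.0347
  x=1: 1/7 × log_10[(1/7)/(1/4)] = 1/7 × -0.2430 = -0.0347
  x=2: 2/7 × log_10[(2/7)/(1/4)] = 2/7 × 0.0580 = 0.0166
  x=3: 3/7 × log_10[(3/7)/(1/4)] = 3/7 × 0.2341 = 0.1003

D_KL(P||Q) = 0.0475 dits

Note: KL divergence is always non-negative and equals 0 iff P = Q.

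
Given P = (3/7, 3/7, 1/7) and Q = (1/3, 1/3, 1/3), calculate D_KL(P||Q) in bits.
0.1361 bits

KL divergence: D_KL(P||Q) = Σ p(x) log(p(x)/q(x))

Computing term by term:
  x=0: 3/7 × log_2[(3/7)/(1/3)] = 3/7 × 0.3626 = 0.1554
  x=1: 3/7 × log_2[(3/7)/(1/3)] = 3/7 × 0.3626 = 0.1554
  x=2: 1/7 × log_2[(1/7)/(1/3)] = 1/7 × -1.2224 = -0.1746

D_KL(P||Q) = 0.1361 bits

Note: KL divergence is always non-negative and equals 0 iff P = Q.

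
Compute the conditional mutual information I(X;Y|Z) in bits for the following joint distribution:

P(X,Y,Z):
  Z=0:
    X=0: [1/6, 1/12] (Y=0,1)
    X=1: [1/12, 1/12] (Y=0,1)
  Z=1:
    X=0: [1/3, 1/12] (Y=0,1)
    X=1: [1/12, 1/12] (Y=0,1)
0.0443 bits

Conditional mutual information: I(X;Y|Z) = H(X|Z) + H(Y|Z) - H(X,Y|Z)

H(Z) = 0.9799
H(X,Z) = 1.8879 → H(X|Z) = 0.9080
H(Y,Z) = 1.8879 → H(Y|Z) = 0.9080
H(X,Y,Z) = 2.7516 → H(X,Y|Z) = 1.7718

I(X;Y|Z) = 0.9080 + 0.9080 - 1.7718 = 0.0443 bits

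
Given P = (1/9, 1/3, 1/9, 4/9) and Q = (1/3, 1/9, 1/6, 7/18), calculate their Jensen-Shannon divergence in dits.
0.0269 dits

Jensen-Shannon divergence is:
JSD(P||Q) = 0.5 × D_KL(P||M) + 0.5 × D_KL(Q||M)
where M = 0.5 × (P + Q) is the mixture distribution.

M = 0.5 × (1/9, 1/3, 1/9, 4/9) + 0.5 × (1/3, 1/9, 1/6, 7/18) = (2/9, 2/9, 5/36, 5/12)

D_KL(P||M) = 0.0269 dits
D_KL(Q||M) = 0.0268 dits

JSD(P||Q) = 0.5 × 0.0269 + 0.5 × 0.0268 = 0.0269 dits

Unlike KL divergence, JSD is symmetric and bounded: 0 ≤ JSD ≤ log(2).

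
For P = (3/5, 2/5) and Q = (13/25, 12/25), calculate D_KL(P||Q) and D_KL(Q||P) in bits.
D_KL(P||Q) = 0.0187, D_KL(Q||P) = 0.0189

KL divergence is not symmetric: D_KL(P||Q) ≠ D_KL(Q||P) in general.

D_KL(P||Q) = 0.0187 bits
D_KL(Q||P) = 0.0189 bits

No, they are not equal!

This asymmetry is why KL divergence is not a true distance metric.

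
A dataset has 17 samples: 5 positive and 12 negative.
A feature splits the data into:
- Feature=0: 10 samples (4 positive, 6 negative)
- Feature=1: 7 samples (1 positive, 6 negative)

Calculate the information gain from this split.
0.0592 bits

Information Gain = H(Y) - H(Y|Feature)

Before split:
P(positive) = 5/17 = 0.2941
H(Y) = 0.8740 bits

After split:
Feature=0: H = 0.9710 bits (weight = 10/17)
Feature=1: H = 0.5917 bits (weight = 7/17)
H(Y|Feature) = (10/17)×0.9710 + (7/17)×0.5917 = 0.8148 bits

Information Gain = 0.8740 - 0.8148 = 0.0592 bits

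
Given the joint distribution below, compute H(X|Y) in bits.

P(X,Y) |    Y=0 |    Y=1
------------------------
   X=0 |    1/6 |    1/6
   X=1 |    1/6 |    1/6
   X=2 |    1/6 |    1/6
1.5850 bits

Using the chain rule: H(X|Y) = H(X,Y) - H(Y)

First, compute H(X,Y) = 2.5850 bits

Marginal P(Y) = (1/2, 1/2)
H(Y) = 1.0000 bits

H(X|Y) = H(X,Y) - H(Y) = 2.5850 - 1.0000 = 1.5850 bits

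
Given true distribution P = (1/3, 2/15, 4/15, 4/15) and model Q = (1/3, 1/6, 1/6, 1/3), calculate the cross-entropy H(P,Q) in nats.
1.3759 nats

Cross-entropy: H(P,Q) = -Σ p(x) log q(x)

Alternatively: H(P,Q) = H(P) + D_KL(P||Q)
H(P) = 1.3398 nats
D_KL(P||Q) = 0.0361 nats

H(P,Q) = 1.3398 + 0.0361 = 1.3759 nats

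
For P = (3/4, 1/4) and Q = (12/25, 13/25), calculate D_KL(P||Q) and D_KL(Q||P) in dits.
D_KL(P||Q) = 0.0658, D_KL(Q||P) = 0.0724

KL divergence is not symmetric: D_KL(P||Q) ≠ D_KL(Q||P) in general.

D_KL(P||Q) = 0.0658 dits
D_KL(Q||P) = 0.0724 dits

No, they are not equal!

This asymmetry is why KL divergence is not a true distance metric.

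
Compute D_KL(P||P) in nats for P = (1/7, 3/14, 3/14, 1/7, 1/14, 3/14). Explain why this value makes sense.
0.0000 nats

KL divergence satisfies the Gibbs inequality: D_KL(P||Q) ≥ 0 for all distributions P, Q.

D_KL(P||Q) = Σ p(x) log(p(x)/q(x))
Each term is p(x) × log_e(p(x)/p(x)) = p(x) × log_e(1) = 0, so the sum is 0.
D_KL(P||Q) = 0.0000 nats

When P = Q, the KL divergence is exactly 0, as there is no 'divergence' between identical distributions.

This non-negativity is a fundamental property: relative entropy cannot be negative because it measures how different Q is from P.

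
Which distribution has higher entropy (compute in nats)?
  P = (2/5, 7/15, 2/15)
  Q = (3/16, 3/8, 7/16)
Q

Computing entropies in nats:
H(P) = 0.9908
H(Q) = 1.0434

Distribution Q has higher entropy.

Intuition: The distribution closer to uniform (more spread out) has higher entropy.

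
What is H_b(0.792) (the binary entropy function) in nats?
0.5113 nats

The binary entropy function is:
H(p) = -p log(p) - (1-p) log(1-p)

H(0.792) = -0.792 × log_e(0.792) - 0.208 × log_e(0.208)
H(0.792) = 0.5113 nats

Note: Binary entropy is maximized at p=0.5 (H=1 bit) and minimized at p=0 or p=1 (H=0).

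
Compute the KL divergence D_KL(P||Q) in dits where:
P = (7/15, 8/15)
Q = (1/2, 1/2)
0.0010 dits

KL divergence: D_KL(P||Q) = Σ p(x) log(p(x)/q(x))

Computing term by term:
  x=0: 7/15 × log_10[(7/15)/(1/2)] = 7/15 × -0.0300 = -0.0140
  x=1: 8/15 × log_10[(8/15)/(1/2)] = 8/15 × 0.0280 = 0.0149

D_KL(P||Q) = 0.0010 dits

Note: KL divergence is always non-negative and equals 0 iff P = Q.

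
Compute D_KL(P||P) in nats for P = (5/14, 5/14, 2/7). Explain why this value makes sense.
0.0000 nats

KL divergence satisfies the Gibbs inequality: D_KL(P||Q) ≥ 0 for all distributions P, Q.

D_KL(P||Q) = Σ p(x) log(p(x)/q(x))
Each term is p(x) × log_e(p(x)/p(x)) = p(x) × log_e(1) = 0, so the sum is 0.
D_KL(P||Q) = 0.0000 nats

When P = Q, the KL divergence is exactly 0, as there is no 'divergence' between identical distributions.

This non-negativity is a fundamental property: relative entropy cannot be negative because it measures how different Q is from P.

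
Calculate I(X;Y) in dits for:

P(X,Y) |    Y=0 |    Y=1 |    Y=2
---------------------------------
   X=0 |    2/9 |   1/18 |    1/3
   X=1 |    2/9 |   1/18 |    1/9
0.0144 dits

Mutual information: I(X;Y) = H(X) + H(Y) - H(X,Y)

Marginals:
P(X) = (11/18, 7/18), H(X) = 0.2902 dits
P(Y) = (4/9, 1/9, 4/9), H(Y) = 0.4191 dits

Joint entropy: H(X,Y) = 0.6949 dits

I(X;Y) = 0.2902 + 0.4191 - 0.6949 = 0.0144 dits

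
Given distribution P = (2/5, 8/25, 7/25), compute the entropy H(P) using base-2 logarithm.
1.5690 bits

Shannon entropy is H(X) = -Σ p(x) log p(x).

For P = (2/5, 8/25, 7/25):
H = -2/5 × log_2(2/5) -8/25 × log_2(8/25) -7/25 × log_2(7/25)
H = 1.5690 bits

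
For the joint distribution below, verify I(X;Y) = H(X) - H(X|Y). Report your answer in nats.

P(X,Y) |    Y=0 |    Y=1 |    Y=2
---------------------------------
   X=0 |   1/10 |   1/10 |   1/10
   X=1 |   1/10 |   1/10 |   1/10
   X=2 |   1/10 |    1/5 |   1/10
I(X;Y) = 0.0138 nats

Mutual information has multiple equivalent forms:
- I(X;Y) = H(X) - H(X|Y)
- I(X;Y) = H(Y) - H(Y|X)
- I(X;Y) = H(X) + H(Y) - H(X,Y)

Computing all quantities:
H(X) = 1.0889, H(Y) = 1.0889, H(X,Y) = 2.1640
H(X|Y) = 1.0751, H(Y|X) = 1.0751

Verification:
H(X) - H(X|Y) = 1.0889 - 1.0751 = 0.0138
H(Y) - H(Y|X) = 1.0889 - 1.0751 = 0.0138
H(X) + H(Y) - H(X,Y) = 1.0889 + 1.0889 - 2.1640 = 0.0138

All forms give I(X;Y) = 0.0138 nats. ✓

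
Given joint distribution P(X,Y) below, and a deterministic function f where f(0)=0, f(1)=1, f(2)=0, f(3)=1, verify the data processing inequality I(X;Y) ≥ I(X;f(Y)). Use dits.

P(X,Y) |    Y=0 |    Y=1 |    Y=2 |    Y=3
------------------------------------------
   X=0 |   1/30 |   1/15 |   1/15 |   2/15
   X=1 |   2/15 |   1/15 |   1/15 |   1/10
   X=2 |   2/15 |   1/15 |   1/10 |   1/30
I(X;Y) = 0.0323, I(X;f(Y)) = 0.0190, inequality holds: 0.0323 ≥ 0.0190

Data Processing Inequality: For any Markov chain X → Y → Z, we have I(X;Y) ≥ I(X;Z).

Here Z = f(Y) is a deterministic function of Y, forming X → Y → Z.

Original I(X;Y) = 0.0323 dits

After applying f:
P(X,Z) where Z=f(Y):
- P(X,Z=0) = P(X,Y=0) + P(X,Y=2)
- P(X,Z=1) = P(X,Y=1) + P(X,Y=3)

I(X;Z) = I(X;f(Y)) = 0.0190 dits

Verification: 0.0323 ≥ 0.0190 ✓

Information cannot be created by processing; the function f can only lose information about X.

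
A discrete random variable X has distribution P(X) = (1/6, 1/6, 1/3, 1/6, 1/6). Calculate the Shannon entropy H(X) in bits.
2.2516 bits

Shannon entropy is H(X) = -Σ p(x) log p(x).

For P = (1/6, 1/6, 1/3, 1/6, 1/6):
H = -1/6 × log_2(1/6) -1/6 × log_2(1/6) -1/3 × log_2(1/3) -1/6 × log_2(1/6) -1/6 × log_2(1/6)
H = 2.2516 bits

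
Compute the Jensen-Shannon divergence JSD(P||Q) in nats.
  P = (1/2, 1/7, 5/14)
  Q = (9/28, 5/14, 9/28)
0.0340 nats

Jensen-Shannon divergence is:
JSD(P||Q) = 0.5 × D_KL(P||M) + 0.5 × D_KL(Q||M)
where M = 0.5 × (P + Q) is the mixture distribution.

M = 0.5 × (1/2, 1/7, 5/14) + 0.5 × (9/28, 5/14, 9/28) = (0.410714, 1/4, 0.339286)

D_KL(P||M) = 0.0367 nats
D_KL(Q||M) = 0.0312 nats

JSD(P||Q) = 0.5 × 0.0367 + 0.5 × 0.0312 = 0.0340 nats

Unlike KL divergence, JSD is symmetric and bounded: 0 ≤ JSD ≤ log(2).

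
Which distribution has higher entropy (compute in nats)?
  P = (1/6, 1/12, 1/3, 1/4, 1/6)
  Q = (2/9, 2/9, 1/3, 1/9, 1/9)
Q

Computing entropies in nats:
H(P) = 1.5171
H(Q) = 1.5230

Distribution Q has higher entropy.

Intuition: The distribution closer to uniform (more spread out) has higher entropy.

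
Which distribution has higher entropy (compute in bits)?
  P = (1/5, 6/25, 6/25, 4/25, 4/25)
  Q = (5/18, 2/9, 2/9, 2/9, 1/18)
P

Computing entropies in bits:
H(P) = 2.2987
H(Q) = 2.1916

Distribution P has higher entropy.

Intuition: The distribution closer to uniform (more spread out) has higher entropy.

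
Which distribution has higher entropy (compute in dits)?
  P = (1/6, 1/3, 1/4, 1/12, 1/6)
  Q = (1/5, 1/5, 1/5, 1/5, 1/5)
Q

Computing entropies in dits:
H(P) = 0.6589
H(Q) = 0.6990

Distribution Q has higher entropy.

Intuition: The distribution closer to uniform (more spread out) has higher entropy.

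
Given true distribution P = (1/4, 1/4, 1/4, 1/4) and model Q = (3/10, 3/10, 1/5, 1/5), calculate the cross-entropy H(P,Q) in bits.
2.0294 bits

Cross-entropy: H(P,Q) = -Σ p(x) log q(x)

Alternatively: H(P,Q) = H(P) + D_KL(P||Q)
H(P) = 2.0000 bits
D_KL(P||Q) = 0.0294 bits

H(P,Q) = 2.0000 + 0.0294 = 2.0294 bits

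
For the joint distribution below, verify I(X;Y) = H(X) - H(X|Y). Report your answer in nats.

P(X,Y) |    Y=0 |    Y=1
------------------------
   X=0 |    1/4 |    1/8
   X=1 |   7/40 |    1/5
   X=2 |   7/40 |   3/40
I(X;Y) = 0.0225 nats

Mutual information has multiple equivalent forms:
- I(X;Y) = H(X) - H(X|Y)
- I(X;Y) = H(Y) - H(Y|X)
- I(X;Y) = H(X) + H(Y) - H(X,Y)

Computing all quantities:
H(X) = 1.0822, H(Y) = 0.6730, H(X,Y) = 1.7327
H(X|Y) = 1.0597, H(Y|X) = 0.6505

Verification:
H(X) - H(X|Y) = 1.0822 - 1.0597 = 0.0225
H(Y) - H(Y|X) = 0.6730 - 0.6505 = 0.0225
H(X) + H(Y) - H(X,Y) = 1.0822 + 0.6730 - 1.7327 = 0.0225

All forms give I(X;Y) = 0.0225 nats. ✓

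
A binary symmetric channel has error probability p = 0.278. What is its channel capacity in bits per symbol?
0.1473 bits

For a binary symmetric channel (BSC) with error probability p:
Capacity C = 1 - H(p) bits per symbol

where H(p) = -p log₂(p) - (1-p) log₂(1-p) is the binary entropy function.

H(0.278) = 0.8527 bits
C = 1 - 0.8527 = 0.1473 bits per symbol

This means we can reliably transmit up to 0.1473 bits of information per channel use.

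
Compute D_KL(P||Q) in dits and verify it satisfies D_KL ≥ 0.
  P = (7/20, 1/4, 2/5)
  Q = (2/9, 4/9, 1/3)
0.0383 dits

KL divergence satisfies the Gibbs inequality: D_KL(P||Q) ≥ 0 for all distributions P, Q.

D_KL(P||Q) = Σ p(x) log(p(x)/q(x))
Term by term:
  x=0: 7/20 × log_10[(7/20)/(2/9)] = 0.0690
  x=1: 1/4 × log_10[(1/4)/(4/9)] = -0.0625
  x=2: 2/5 × log_10[(2/5)/(1/3)] = 0.0317
D_KL(P||Q) = 0.0383 dits

D_KL(P||Q) = 0.0383 ≥ 0 ✓

This non-negativity is a fundamental property: relative entropy cannot be negative because it measures how different Q is from P.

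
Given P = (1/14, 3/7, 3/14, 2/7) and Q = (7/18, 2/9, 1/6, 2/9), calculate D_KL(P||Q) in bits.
0.4127 bits

KL divergence: D_KL(P||Q) = Σ p(x) log(p(x)/q(x))

Computing term by term:
  x=0: 1/14 × log_2[(1/14)/(7/18)] = 1/14 × -2.4448 = -0.1746
  x=1: 3/7 × log_2[(3/7)/(2/9)] = 3/7 × 0.9475 = 0.4061
  x=2: 3/14 × log_2[(3/14)/(1/6)] = 3/14 × 0.3626 = 0.0777
  x=3: 2/7 × log_2[(2/7)/(2/9)] = 2/7 × 0.3626 = 0.1036

D_KL(P||Q) = 0.4127 bits

Note: KL divergence is always non-negative and equals 0 iff P = Q.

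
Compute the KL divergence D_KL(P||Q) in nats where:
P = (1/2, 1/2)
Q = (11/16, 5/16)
0.0758 nats

KL divergence: D_KL(P||Q) = Σ p(x) log(p(x)/q(x))

Computing term by term:
  x=0: 1/2 × log_e[(1/2)/(11/16)] = 1/2 × -0.3185 = -0.1592
  x=1: 1/2 × log_e[(1/2)/(5/16)] = 1/2 × 0.4700 = 0.2350

D_KL(P||Q) = 0.0758 nats

Note: KL divergence is always non-negative and equals 0 iff P = Q.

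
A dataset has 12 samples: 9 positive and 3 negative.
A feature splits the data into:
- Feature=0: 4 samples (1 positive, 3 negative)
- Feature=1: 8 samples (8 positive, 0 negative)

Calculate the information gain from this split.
0.5409 bits

Information Gain = H(Y) - H(Y|Feature)

Before split:
P(positive) = 9/12 = 0.7500
H(Y) = 0.8113 bits

After split:
Feature=0: H = 0.8113 bits (weight = 4/12)
Feature=1: H = 0.0000 bits (weight = 8/12)
H(Y|Feature) = (4/12)×0.8113 + (8/12)×0.0000 = 0.2704 bits

Information Gain = 0.8113 - 0.2704 = 0.5409 bits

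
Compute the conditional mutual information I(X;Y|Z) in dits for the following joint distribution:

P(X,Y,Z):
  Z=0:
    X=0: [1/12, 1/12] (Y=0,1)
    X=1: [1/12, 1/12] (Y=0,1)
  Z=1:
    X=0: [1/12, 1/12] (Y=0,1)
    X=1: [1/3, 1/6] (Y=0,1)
0.0032 dits

Conditional mutual information: I(X;Y|Z) = H(X|Z) + H(Y|Z) - H(X,Y|Z)

H(Z) = 0.2764
H(X,Z) = 0.5396 → H(X|Z) = 0.2632
H(Y,Z) = 0.5683 → H(Y|Z) = 0.2919
H(X,Y,Z) = 0.8283 → H(X,Y|Z) = 0.5519

I(X;Y|Z) = 0.2632 + 0.2919 - 0.5519 = 0.0032 dits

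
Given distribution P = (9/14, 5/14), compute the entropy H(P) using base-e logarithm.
0.6518 nats

Shannon entropy is H(X) = -Σ p(x) log p(x).

For P = (9/14, 5/14):
H = -9/14 × log_e(9/14) -5/14 × log_e(5/14)
H = 0.6518 nats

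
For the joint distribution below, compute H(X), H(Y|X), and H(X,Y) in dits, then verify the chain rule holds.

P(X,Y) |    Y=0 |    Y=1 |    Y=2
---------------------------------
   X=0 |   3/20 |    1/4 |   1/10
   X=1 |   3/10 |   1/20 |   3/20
H(X,Y) = 0.7196, H(X) = 0.3010, H(Y|X) = 0.4186 (all in dits)

Chain rule: H(X,Y) = H(X) + H(Y|X)

Left side — joint entropy directly:
H(X,Y) = -Σ p(x,y) log p(x,y) = 0.7196 dits

Right side — compute H(Y|X) from the conditional distributions:
P(X) = (1/2, 1/2), so H(X) = 0.3010 dits
H(Y|X) = Σ_x P(X=x) · H(Y|X=x):
  P(Y|X=0) = (3/10, 1/2, 1/5), H(Y|X=0) = 0.4472, weight P(X=0) = 1/2
  P(Y|X=1) = (3/5, 1/10, 3/10), H(Y|X=1) = 0.3900, weight P(X=1) = 1/2
H(Y|X) = 0.4186 dits

H(X) + H(Y|X) = 0.3010 + 0.4186 = 0.7196 dits

Both sides equal 0.7196 dits. ✓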